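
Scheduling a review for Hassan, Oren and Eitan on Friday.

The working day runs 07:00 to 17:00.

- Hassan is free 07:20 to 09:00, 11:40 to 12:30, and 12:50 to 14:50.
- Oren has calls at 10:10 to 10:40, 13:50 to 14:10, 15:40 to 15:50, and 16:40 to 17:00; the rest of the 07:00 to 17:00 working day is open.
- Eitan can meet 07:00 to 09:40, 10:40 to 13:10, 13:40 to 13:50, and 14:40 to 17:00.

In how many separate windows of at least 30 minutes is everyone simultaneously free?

Oren free within 07:00–17:00: 07:00–10:10, 10:40–13:50, 14:10–15:40, 15:50–16:40.
Hassan ∩ Oren: 07:20–09:00, 11:40–12:30, 12:50–13:50, 14:10–14:50.
Hassan ∩ Oren ∩ Eitan: 07:20–09:00, 11:40–12:30, 12:50–13:10, 13:40–13:50, 14:40–14:50.
Windows ≥ 30 min: 07:20–09:00, 11:40–12:30.
That's 2 windows.

2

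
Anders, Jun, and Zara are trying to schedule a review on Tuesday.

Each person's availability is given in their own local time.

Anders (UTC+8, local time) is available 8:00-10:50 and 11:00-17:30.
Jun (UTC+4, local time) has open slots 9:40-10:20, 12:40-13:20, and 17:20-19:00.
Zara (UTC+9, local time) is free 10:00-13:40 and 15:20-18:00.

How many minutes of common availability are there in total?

20 minutes

Anders → UTC: 00:00–02:50, 03:00–09:30.
Jun → UTC: 05:40–06:20, 08:40–09:20, 13:20–15:00.
Zara → UTC: 01:00–04:40, 06:20–09:00.
Anders ∩ Jun: 05:40–06:20, 08:40–09:20.
Anders ∩ Jun ∩ Zara: 08:40–09:00.
Total common minutes: 20.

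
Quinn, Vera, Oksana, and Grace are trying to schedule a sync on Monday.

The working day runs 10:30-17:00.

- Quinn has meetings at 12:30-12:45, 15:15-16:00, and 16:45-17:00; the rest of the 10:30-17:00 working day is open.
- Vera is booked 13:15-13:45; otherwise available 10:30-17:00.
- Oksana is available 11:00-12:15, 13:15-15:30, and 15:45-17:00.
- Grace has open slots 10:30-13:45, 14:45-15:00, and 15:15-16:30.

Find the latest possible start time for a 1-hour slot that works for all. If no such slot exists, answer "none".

11:15

Quinn free within 10:30–17:00: 10:30–12:30, 12:45–15:15, 16:00–16:45.
Vera free within 10:30–17:00: 10:30–13:15, 13:45–17:00.
Quinn ∩ Vera: 10:30–12:30, 12:45–13:15, 13:45–15:15, 16:00–16:45.
Quinn ∩ Vera ∩ Oksana: 11:00–12:15, 13:45–15:15, 16:00–16:45.
Quinn ∩ Vera ∩ Oksana ∩ Grace: 11:00–12:15, 14:45–15:00, 16:00–16:30.
Windows ≥ 60 min: 11:00–12:15.
Latest start in the last window 11:00–12:15 is 12:15 − 60 min = 11:15.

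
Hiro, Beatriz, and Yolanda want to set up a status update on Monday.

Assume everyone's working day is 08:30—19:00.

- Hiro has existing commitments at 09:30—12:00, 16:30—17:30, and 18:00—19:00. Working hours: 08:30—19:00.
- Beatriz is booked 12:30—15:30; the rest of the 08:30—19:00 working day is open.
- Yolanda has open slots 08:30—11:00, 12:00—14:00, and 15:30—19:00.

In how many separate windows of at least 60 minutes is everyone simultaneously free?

2

Hiro free within 08:30–19:00: 08:30–09:30, 12:00–16:30, 17:30–18:00.
Beatriz free within 08:30–19:00: 08:30–12:30, 15:30–19:00.
Hiro ∩ Beatriz: 08:30–09:30, 12:00–12:30, 15:30–16:30, 17:30–18:00.
Hiro ∩ Beatriz ∩ Yolanda: 08:30–09:30, 12:00–12:30, 15:30–16:30, 17:30–18:00.
Windows ≥ 60 min: 08:30–09:30, 15:30–16:30.
That's 2 windows.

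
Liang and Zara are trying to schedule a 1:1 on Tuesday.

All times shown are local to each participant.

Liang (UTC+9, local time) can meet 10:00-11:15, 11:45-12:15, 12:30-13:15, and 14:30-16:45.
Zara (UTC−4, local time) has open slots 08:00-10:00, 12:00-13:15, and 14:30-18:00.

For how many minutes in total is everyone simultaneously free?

Liang → UTC: 01:00–02:15, 02:45–03:15, 03:30–04:15, 05:30–07:45.
Zara → UTC: 12:00–14:00, 16:00–17:15, 18:30–22:00.
Liang ∩ Zara: (none).
Total common minutes: 0.

0 minutes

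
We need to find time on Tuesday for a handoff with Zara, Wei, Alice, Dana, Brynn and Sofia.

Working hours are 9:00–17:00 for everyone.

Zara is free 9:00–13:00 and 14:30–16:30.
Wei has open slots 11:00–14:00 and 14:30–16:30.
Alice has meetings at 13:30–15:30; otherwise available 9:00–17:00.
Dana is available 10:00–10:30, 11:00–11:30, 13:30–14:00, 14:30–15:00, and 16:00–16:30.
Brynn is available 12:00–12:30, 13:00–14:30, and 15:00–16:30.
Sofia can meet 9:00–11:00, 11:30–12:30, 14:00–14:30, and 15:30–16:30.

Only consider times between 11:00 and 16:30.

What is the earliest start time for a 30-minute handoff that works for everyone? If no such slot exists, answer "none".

Alice free within 09:00–17:00: 09:00–13:30, 15:30–17:00.
Zara ∩ Wei: 11:00–13:00, 14:30–16:30.
Zara ∩ Wei ∩ Alice: 11:00–13:00, 15:30–16:30.
Zara ∩ Wei ∩ Alice ∩ Dana: 11:00–11:30, 16:00–16:30.
Zara ∩ Wei ∩ Alice ∩ Dana ∩ Brynn: 16:00–16:30.
Zara ∩ Wei ∩ Alice ∩ Dana ∩ Brynn ∩ Sofia: 16:00–16:30.
Restricted to 11:00–16:30: 16:00–16:30.
Windows ≥ 30 min: 16:00–16:30.
Earliest such window starts at 16:00.

16:00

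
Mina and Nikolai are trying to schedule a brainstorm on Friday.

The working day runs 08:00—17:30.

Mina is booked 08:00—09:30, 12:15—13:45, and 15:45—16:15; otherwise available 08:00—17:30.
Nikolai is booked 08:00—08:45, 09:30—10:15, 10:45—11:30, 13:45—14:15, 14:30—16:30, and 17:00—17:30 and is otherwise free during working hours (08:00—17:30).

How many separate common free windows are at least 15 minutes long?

4

Mina free within 08:00–17:30: 09:30–12:15, 13:45–15:45, 16:15–17:30.
Nikolai free within 08:00–17:30: 08:45–09:30, 10:15–10:45, 11:30–13:45, 14:15–14:30, 16:30–17:00.
Mina ∩ Nikolai: 10:15–10:45, 11:30–12:15, 14:15–14:30, 16:30–17:00.
Windows ≥ 15 min: 10:15–10:45, 11:30–12:15, 14:15–14:30, 16:30–17:00.
That's 4 windows.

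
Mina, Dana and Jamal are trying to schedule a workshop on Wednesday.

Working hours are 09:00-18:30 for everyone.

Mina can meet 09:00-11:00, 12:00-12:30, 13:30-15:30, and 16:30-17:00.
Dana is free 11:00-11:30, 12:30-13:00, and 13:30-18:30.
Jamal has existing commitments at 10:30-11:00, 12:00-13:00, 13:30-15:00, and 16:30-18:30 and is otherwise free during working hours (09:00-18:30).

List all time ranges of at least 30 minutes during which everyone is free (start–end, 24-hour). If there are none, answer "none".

Jamal free within 09:00–18:30: 09:00–10:30, 11:00–12:00, 13:00–13:30, 15:00–16:30.
Mina ∩ Dana: 13:30–15:30, 16:30–17:00.
Mina ∩ Dana ∩ Jamal: 15:00–15:30.
Windows ≥ 30 min: 15:00–15:30.

15:00–15:30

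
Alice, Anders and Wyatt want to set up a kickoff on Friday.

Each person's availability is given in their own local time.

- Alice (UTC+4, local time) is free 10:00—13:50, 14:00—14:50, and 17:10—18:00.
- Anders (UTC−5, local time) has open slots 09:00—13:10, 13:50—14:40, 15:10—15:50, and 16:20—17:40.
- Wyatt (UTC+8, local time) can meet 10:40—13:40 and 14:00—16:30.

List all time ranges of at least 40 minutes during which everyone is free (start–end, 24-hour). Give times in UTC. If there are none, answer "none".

none

Alice → UTC: 06:00–09:50, 10:00–10:50, 13:10–14:00.
Anders → UTC: 14:00–18:10, 18:50–19:40, 20:10–20:50, 21:20–22:40.
Wyatt → UTC: 02:40–05:40, 06:00–08:30.
Alice ∩ Anders: (none).
Alice ∩ Anders ∩ Wyatt: (none).
Windows ≥ 40 min: (none).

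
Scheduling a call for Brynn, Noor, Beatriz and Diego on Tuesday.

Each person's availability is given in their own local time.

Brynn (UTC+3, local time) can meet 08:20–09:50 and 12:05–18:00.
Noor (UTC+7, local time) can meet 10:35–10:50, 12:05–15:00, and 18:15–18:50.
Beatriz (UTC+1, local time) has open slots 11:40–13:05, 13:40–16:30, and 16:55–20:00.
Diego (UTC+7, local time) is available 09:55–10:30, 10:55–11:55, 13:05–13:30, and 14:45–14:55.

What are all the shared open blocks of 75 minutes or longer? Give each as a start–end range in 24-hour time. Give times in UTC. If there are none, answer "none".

Brynn → UTC: 05:20–06:50, 09:05–15:00.
Noor → UTC: 03:35–03:50, 05:05–08:00, 11:15–11:50.
Beatriz → UTC: 10:40–12:05, 12:40–15:30, 15:55–19:00.
Diego → UTC: 02:55–03:30, 03:55–04:55, 06:05–06:30, 07:45–07:55.
Brynn ∩ Noor: 05:20–06:50, 11:15–11:50.
Brynn ∩ Noor ∩ Beatriz: 11:15–11:50.
Brynn ∩ Noor ∩ Beatriz ∩ Diego: (none).
Windows ≥ 75 min: (none).

none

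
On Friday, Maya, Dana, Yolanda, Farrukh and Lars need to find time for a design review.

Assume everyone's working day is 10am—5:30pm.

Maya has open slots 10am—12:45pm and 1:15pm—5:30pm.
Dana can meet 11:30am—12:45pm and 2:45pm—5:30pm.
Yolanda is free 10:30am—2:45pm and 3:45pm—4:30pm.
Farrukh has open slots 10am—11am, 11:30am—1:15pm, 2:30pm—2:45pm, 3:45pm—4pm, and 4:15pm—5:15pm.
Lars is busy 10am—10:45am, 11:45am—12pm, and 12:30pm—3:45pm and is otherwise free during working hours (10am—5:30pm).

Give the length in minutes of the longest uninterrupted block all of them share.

30 minutes

Lars free within 10:00–17:30: 10:45–11:45, 12:00–12:30, 15:45–17:30.
Maya ∩ Dana: 11:30–12:45, 14:45–17:30.
Maya ∩ Dana ∩ Yolanda: 11:30–12:45, 15:45–16:30.
Maya ∩ Dana ∩ Yolanda ∩ Farrukh: 11:30–12:45, 15:45–16:00, 16:15–16:30.
Maya ∩ Dana ∩ Yolanda ∩ Farrukh ∩ Lars: 11:30–11:45, 12:00–12:30, 15:45–16:00, 16:15–16:30.
Common window lengths: 15, 30, 15, 15 min; longest is 30.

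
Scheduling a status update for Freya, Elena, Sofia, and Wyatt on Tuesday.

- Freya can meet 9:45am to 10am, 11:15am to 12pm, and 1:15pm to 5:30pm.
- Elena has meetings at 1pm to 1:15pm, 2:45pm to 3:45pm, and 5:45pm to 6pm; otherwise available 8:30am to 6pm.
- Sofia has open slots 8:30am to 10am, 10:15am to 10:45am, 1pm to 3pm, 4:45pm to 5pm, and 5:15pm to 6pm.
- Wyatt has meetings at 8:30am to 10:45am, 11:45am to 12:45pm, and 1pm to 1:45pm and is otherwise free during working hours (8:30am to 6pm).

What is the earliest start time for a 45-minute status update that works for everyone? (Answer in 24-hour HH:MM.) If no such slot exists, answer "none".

13:45

Elena free within 08:30–18:00: 08:30–13:00, 13:15–14:45, 15:45–17:45.
Wyatt free within 08:30–18:00: 10:45–11:45, 12:45–13:00, 13:45–18:00.
Freya ∩ Elena: 09:45–10:00, 11:15–12:00, 13:15–14:45, 15:45–17:30.
Freya ∩ Elena ∩ Sofia: 09:45–10:00, 13:15–14:45, 16:45–17:00, 17:15–17:30.
Freya ∩ Elena ∩ Sofia ∩ Wyatt: 13:45–14:45, 16:45–17:00, 17:15–17:30.
Windows ≥ 45 min: 13:45–14:45.
Earliest such window starts at 13:45.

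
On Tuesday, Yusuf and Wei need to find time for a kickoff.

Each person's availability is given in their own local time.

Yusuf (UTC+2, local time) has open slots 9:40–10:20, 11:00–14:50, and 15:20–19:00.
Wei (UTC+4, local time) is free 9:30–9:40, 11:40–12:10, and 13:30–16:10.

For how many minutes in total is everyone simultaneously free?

Yusuf → UTC: 07:40–08:20, 09:00–12:50, 13:20–17:00.
Wei → UTC: 05:30–05:40, 07:40–08:10, 09:30–12:10.
Yusuf ∩ Wei: 07:40–08:10, 09:30–12:10.
Total common minutes: 30 + 160 = 190.

190 minutes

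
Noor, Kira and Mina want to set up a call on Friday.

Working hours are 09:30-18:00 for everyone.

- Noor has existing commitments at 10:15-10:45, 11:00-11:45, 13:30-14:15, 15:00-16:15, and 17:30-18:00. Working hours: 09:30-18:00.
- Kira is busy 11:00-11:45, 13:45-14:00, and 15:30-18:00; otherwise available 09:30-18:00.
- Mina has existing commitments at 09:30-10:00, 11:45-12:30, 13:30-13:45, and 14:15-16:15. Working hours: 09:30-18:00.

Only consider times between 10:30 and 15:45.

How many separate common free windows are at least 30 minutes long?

1

Noor free within 09:30–18:00: 09:30–10:15, 10:45–11:00, 11:45–13:30, 14:15–15:00, 16:15–17:30.
Kira free within 09:30–18:00: 09:30–11:00, 11:45–13:45, 14:00–15:30.
Mina free within 09:30–18:00: 10:00–11:45, 12:30–13:30, 13:45–14:15, 16:15–18:00.
Noor ∩ Kira: 09:30–10:15, 10:45–11:00, 11:45–13:30, 14:15–15:00.
Noor ∩ Kira ∩ Mina: 10:00–10:15, 10:45–11:00, 12:30–13:30.
Restricted to 10:30–15:45: 10:45–11:00, 12:30–13:30.
Windows ≥ 30 min: 12:30–13:30.
That's 1 window.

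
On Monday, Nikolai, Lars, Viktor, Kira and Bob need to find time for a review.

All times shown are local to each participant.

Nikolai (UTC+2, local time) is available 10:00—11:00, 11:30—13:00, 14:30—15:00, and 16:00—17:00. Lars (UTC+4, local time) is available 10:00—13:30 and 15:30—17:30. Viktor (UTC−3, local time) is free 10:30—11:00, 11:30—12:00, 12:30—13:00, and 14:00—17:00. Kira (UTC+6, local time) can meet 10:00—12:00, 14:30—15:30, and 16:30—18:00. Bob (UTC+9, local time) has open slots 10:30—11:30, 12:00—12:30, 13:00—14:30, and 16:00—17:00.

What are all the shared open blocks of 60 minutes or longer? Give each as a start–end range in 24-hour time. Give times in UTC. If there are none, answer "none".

Nikolai → UTC: 08:00–09:00, 09:30–11:00, 12:30–13:00, 14:00–15:00.
Lars → UTC: 06:00–09:30, 11:30–13:30.
Viktor → UTC: 13:30–14:00, 14:30–15:00, 15:30–16:00, 17:00–20:00.
Kira → UTC: 04:00–06:00, 08:30–09:30, 10:30–12:00.
Bob → UTC: 01:30–02:30, 03:00–03:30, 04:00–05:30, 07:00–08:00.
Nikolai ∩ Lars: 08:00–09:00, 12:30–13:00.
Nikolai ∩ Lars ∩ Viktor: (none).
Nikolai ∩ Lars ∩ Viktor ∩ Kira: (none).
Nikolai ∩ Lars ∩ Viktor ∩ Kira ∩ Bob: (none).
Windows ≥ 60 min: (none).

none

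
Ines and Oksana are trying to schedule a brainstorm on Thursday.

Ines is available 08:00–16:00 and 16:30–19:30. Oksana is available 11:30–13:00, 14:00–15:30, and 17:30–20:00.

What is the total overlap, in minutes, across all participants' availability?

300 minutes

Ines ∩ Oksana: 11:30–13:00, 14:00–15:30, 17:30–19:30.
Total common minutes: 90 + 90 + 120 = 300.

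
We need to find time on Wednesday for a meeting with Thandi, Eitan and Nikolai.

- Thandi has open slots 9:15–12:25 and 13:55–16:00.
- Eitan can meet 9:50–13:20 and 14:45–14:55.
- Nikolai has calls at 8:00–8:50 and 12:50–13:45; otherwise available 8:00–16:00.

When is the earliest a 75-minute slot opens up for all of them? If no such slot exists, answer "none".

09:50

Nikolai free within 08:00–16:00: 08:50–12:50, 13:45–16:00.
Thandi ∩ Eitan: 09:50–12:25, 14:45–14:55.
Thandi ∩ Eitan ∩ Nikolai: 09:50–12:25, 14:45–14:55.
Windows ≥ 75 min: 09:50–12:25.
Earliest such window starts at 09:50.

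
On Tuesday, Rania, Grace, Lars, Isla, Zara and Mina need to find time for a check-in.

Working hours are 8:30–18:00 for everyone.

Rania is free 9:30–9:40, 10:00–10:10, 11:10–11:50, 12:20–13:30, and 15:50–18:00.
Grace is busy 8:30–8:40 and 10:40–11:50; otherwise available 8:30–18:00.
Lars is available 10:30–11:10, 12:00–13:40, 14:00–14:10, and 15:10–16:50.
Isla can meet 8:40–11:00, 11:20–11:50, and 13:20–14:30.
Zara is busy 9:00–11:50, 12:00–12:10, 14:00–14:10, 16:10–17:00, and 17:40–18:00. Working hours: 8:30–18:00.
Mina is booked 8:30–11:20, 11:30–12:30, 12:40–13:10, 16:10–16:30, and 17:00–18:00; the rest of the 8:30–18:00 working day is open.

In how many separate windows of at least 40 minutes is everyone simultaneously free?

0

Grace free within 08:30–18:00: 08:40–10:40, 11:50–18:00.
Zara free within 08:30–18:00: 08:30–09:00, 11:50–12:00, 12:10–14:00, 14:10–16:10, 17:00–17:40.
Mina free within 08:30–18:00: 11:20–11:30, 12:30–12:40, 13:10–16:10, 16:30–17:00.
Rania ∩ Grace: 09:30–09:40, 10:00–10:10, 12:20–13:30, 15:50–18:00.
Rania ∩ Grace ∩ Lars: 12:20–13:30, 15:50–16:50.
Rania ∩ Grace ∩ Lars ∩ Isla: 13:20–13:30.
Rania ∩ Grace ∩ Lars ∩ Isla ∩ Zara: 13:20–13:30.
Rania ∩ Grace ∩ Lars ∩ Isla ∩ Zara ∩ Mina: 13:20–13:30.
Windows ≥ 40 min: (none).
That's 0 windows.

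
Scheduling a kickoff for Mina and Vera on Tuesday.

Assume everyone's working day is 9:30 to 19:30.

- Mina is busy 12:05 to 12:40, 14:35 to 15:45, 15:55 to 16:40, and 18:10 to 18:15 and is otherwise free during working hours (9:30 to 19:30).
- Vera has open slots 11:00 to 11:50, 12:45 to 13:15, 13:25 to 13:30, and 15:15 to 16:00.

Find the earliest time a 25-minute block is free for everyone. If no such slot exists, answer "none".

Mina free within 09:30–19:30: 09:30–12:05, 12:40–14:35, 15:45–15:55, 16:40–18:10, 18:15–19:30.
Mina ∩ Vera: 11:00–11:50, 12:45–13:15, 13:25–13:30, 15:45–15:55.
Windows ≥ 25 min: 11:00–11:50, 12:45–13:15.
Earliest such window starts at 11:00.

11:00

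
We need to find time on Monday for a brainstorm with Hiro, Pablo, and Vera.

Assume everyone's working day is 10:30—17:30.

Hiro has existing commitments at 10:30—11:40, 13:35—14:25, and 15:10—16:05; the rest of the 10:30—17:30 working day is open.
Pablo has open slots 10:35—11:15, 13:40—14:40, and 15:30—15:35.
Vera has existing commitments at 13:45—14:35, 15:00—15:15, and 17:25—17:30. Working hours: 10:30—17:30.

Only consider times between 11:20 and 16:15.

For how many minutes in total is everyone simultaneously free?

Hiro free within 10:30–17:30: 11:40–13:35, 14:25–15:10, 16:05–17:30.
Vera free within 10:30–17:30: 10:30–13:45, 14:35–15:00, 15:15–17:25.
Hiro ∩ Pablo: 14:25–14:40.
Hiro ∩ Pablo ∩ Vera: 14:35–14:40.
Restricted to 11:20–16:15: 14:35–14:40.
Total common minutes: 5.

5 minutes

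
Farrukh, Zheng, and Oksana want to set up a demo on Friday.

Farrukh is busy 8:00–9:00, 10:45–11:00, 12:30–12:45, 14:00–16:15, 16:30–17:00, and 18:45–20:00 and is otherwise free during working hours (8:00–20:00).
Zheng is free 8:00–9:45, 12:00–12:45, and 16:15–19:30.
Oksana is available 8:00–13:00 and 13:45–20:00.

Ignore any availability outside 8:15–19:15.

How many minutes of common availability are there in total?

Farrukh free within 08:00–20:00: 09:00–10:45, 11:00–12:30, 12:45–14:00, 16:15–16:30, 17:00–18:45.
Farrukh ∩ Zheng: 09:00–09:45, 12:00–12:30, 16:15–16:30, 17:00–18:45.
Farrukh ∩ Zheng ∩ Oksana: 09:00–09:45, 12:00–12:30, 16:15–16:30, 17:00–18:45.
Restricted to 08:15–19:15: 09:00–09:45, 12:00–12:30, 16:15–16:30, 17:00–18:45.
Total common minutes: 45 + 30 + 15 + 105 = 195.

195 minutes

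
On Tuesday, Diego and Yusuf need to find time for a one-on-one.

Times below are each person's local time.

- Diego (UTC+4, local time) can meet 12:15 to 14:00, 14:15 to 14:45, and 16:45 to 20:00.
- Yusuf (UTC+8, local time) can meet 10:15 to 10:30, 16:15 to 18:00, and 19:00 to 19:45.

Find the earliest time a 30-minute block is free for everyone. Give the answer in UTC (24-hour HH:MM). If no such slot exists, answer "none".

Diego → UTC: 08:15–10:00, 10:15–10:45, 12:45–16:00.
Yusuf → UTC: 02:15–02:30, 08:15–10:00, 11:00–11:45.
Diego ∩ Yusuf: 08:15–10:00.
Windows ≥ 30 min: 08:15–10:00.
Earliest such window starts at 08:15.

08:15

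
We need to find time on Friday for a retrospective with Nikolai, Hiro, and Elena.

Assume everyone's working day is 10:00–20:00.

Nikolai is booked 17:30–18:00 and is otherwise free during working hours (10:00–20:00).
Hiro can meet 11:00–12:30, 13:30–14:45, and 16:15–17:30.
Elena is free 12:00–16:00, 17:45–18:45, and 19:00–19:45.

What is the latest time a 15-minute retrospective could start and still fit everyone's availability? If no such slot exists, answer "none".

14:30

Nikolai free within 10:00–20:00: 10:00–17:30, 18:00–20:00.
Nikolai ∩ Hiro: 11:00–12:30, 13:30–14:45, 16:15–17:30.
Nikolai ∩ Hiro ∩ Elena: 12:00–12:30, 13:30–14:45.
Windows ≥ 15 min: 12:00–12:30, 13:30–14:45.
Latest start in the last window 13:30–14:45 is 14:45 − 15 min = 14:30.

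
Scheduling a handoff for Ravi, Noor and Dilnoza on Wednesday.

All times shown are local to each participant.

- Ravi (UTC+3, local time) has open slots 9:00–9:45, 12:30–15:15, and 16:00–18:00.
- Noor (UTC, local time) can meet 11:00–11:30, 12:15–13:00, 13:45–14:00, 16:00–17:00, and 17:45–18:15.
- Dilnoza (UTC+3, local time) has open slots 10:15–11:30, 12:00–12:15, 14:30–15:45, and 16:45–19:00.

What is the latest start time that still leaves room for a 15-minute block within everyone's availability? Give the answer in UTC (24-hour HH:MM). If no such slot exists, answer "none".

Ravi → UTC: 06:00–06:45, 09:30–12:15, 13:00–15:00.
Noor → UTC: 11:00–11:30, 12:15–13:00, 13:45–14:00, 16:00–17:00, 17:45–18:15.
Dilnoza → UTC: 07:15–08:30, 09:00–09:15, 11:30–12:45, 13:45–16:00.
Ravi ∩ Noor: 11:00–11:30, 13:45–14:00.
Ravi ∩ Noor ∩ Dilnoza: 13:45–14:00.
Windows ≥ 15 min: 13:45–14:00.
Latest start in the last window 13:45–14:00 is 14:00 − 15 min = 13:45.

13:45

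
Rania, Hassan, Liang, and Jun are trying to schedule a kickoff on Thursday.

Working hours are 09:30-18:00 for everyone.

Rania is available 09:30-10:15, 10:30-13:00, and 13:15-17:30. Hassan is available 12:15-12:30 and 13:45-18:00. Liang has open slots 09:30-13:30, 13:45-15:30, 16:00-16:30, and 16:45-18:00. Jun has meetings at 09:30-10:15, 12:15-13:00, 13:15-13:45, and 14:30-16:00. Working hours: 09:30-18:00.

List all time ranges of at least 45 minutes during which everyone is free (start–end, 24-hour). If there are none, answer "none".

Jun free within 09:30–18:00: 10:15–12:15, 13:00–13:15, 13:45–14:30, 16:00–18:00.
Rania ∩ Hassan: 12:15–12:30, 13:45–17:30.
Rania ∩ Hassan ∩ Liang: 12:15–12:30, 13:45–15:30, 16:00–16:30, 16:45–17:30.
Rania ∩ Hassan ∩ Liang ∩ Jun: 13:45–14:30, 16:00–16:30, 16:45–17:30.
Windows ≥ 45 min: 13:45–14:30, 16:45–17:30.

13:45–14:30, 16:45–17:30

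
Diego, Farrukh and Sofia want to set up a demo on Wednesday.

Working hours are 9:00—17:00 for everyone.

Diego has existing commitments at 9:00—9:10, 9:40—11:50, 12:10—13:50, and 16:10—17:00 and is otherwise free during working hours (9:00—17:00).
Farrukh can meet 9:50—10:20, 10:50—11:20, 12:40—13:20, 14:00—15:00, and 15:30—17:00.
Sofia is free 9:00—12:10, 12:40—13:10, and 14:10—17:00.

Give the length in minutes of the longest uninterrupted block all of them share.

Diego free within 09:00–17:00: 09:10–09:40, 11:50–12:10, 13:50–16:10.
Diego ∩ Farrukh: 14:00–15:00, 15:30–16:10.
Diego ∩ Farrukh ∩ Sofia: 14:10–15:00, 15:30–16:10.
Common window lengths: 50, 40 min; longest is 50.

50 minutes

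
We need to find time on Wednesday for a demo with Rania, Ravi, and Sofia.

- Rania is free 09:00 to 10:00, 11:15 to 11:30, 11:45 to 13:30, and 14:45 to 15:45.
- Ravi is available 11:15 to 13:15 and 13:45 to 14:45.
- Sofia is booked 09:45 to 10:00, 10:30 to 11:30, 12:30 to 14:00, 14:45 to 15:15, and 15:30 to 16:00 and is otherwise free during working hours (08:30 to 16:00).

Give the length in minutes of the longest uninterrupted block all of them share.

Sofia free within 08:30–16:00: 08:30–09:45, 10:00–10:30, 11:30–12:30, 14:00–14:45, 15:15–15:30.
Rania ∩ Ravi: 11:15–11:30, 11:45–13:15.
Rania ∩ Ravi ∩ Sofia: 11:45–12:30.
Single common window of 45 minutes.

45 minutes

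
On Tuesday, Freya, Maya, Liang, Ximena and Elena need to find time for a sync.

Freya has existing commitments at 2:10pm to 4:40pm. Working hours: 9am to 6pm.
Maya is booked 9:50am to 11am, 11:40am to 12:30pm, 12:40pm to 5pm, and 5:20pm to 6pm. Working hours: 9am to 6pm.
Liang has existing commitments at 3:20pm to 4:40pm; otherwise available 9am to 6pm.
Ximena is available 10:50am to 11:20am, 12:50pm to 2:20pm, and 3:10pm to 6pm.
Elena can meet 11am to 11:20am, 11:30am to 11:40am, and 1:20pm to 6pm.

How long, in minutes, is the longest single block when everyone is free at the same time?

20 minutes

Freya free within 09:00–18:00: 09:00–14:10, 16:40–18:00.
Maya free within 09:00–18:00: 09:00–09:50, 11:00–11:40, 12:30–12:40, 17:00–17:20.
Liang free within 09:00–18:00: 09:00–15:20, 16:40–18:00.
Freya ∩ Maya: 09:00–09:50, 11:00–11:40, 12:30–12:40, 17:00–17:20.
Freya ∩ Maya ∩ Liang: 09:00–09:50, 11:00–11:40, 12:30–12:40, 17:00–17:20.
Freya ∩ Maya ∩ Liang ∩ Ximena: 11:00–11:20, 17:00–17:20.
Freya ∩ Maya ∩ Liang ∩ Ximena ∩ Elena: 11:00–11:20, 17:00–17:20.
Common window lengths: 20, 20 min; longest is 20.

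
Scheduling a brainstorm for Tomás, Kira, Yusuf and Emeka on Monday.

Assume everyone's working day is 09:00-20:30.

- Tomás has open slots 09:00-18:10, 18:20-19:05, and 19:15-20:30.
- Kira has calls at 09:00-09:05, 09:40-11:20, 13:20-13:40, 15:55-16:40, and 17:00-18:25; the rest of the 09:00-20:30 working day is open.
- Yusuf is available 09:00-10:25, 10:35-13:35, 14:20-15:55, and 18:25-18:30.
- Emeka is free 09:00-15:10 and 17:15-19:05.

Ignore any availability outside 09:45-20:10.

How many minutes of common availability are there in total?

175 minutes

Kira free within 09:00–20:30: 09:05–09:40, 11:20–13:20, 13:40–15:55, 16:40–17:00, 18:25–20:30.
Tomás ∩ Kira: 09:05–09:40, 11:20–13:20, 13:40–15:55, 16:40–17:00, 18:25–19:05, 19:15–20:30.
Tomás ∩ Kira ∩ Yusuf: 09:05–09:40, 11:20–13:20, 14:20–15:55, 18:25–18:30.
Tomás ∩ Kira ∩ Yusuf ∩ Emeka: 09:05–09:40, 11:20–13:20, 14:20–15:10, 18:25–18:30.
Restricted to 09:45–20:10: 11:20–13:20, 14:20–15:10, 18:25–18:30.
Total common minutes: 120 + 50 + 5 = 175.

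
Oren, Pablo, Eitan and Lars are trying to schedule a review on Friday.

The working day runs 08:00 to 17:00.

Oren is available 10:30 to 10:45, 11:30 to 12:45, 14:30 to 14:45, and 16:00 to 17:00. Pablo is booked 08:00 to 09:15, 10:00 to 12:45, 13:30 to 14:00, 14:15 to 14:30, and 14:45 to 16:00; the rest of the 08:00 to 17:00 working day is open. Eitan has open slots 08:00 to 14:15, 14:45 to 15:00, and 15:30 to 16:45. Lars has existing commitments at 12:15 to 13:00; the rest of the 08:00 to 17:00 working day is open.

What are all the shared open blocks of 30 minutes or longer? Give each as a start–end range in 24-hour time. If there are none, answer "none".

Pablo free within 08:00–17:00: 09:15–10:00, 12:45–13:30, 14:00–14:15, 14:30–14:45, 16:00–17:00.
Lars free within 08:00–17:00: 08:00–12:15, 13:00–17:00.
Oren ∩ Pablo: 14:30–14:45, 16:00–17:00.
Oren ∩ Pablo ∩ Eitan: 16:00–16:45.
Oren ∩ Pablo ∩ Eitan ∩ Lars: 16:00–16:45.
Windows ≥ 30 min: 16:00–16:45.

16:00–16:45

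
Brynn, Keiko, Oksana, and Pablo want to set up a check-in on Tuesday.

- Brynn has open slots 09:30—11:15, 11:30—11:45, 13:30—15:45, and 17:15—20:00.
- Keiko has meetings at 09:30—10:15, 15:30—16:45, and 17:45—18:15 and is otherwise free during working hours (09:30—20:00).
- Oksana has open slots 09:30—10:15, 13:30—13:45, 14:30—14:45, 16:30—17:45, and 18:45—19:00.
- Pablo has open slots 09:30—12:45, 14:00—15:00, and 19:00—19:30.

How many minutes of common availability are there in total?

Keiko free within 09:30–20:00: 10:15–15:30, 16:45–17:45, 18:15–20:00.
Brynn ∩ Keiko: 10:15–11:15, 11:30–11:45, 13:30–15:30, 17:15–17:45, 18:15–20:00.
Brynn ∩ Keiko ∩ Oksana: 13:30–13:45, 14:30–14:45, 17:15–17:45, 18:45–19:00.
Brynn ∩ Keiko ∩ Oksana ∩ Pablo: 14:30–14:45.
Total common minutes: 15.

15 minutes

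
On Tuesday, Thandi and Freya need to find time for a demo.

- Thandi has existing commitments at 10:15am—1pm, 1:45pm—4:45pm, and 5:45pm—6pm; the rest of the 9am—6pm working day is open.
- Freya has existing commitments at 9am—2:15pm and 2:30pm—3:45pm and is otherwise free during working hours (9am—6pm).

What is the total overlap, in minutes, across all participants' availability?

60 minutes

Thandi free within 09:00–18:00: 09:00–10:15, 13:00–13:45, 16:45–17:45.
Freya free within 09:00–18:00: 14:15–14:30, 15:45–18:00.
Thandi ∩ Freya: 16:45–17:45.
Total common minutes: 60.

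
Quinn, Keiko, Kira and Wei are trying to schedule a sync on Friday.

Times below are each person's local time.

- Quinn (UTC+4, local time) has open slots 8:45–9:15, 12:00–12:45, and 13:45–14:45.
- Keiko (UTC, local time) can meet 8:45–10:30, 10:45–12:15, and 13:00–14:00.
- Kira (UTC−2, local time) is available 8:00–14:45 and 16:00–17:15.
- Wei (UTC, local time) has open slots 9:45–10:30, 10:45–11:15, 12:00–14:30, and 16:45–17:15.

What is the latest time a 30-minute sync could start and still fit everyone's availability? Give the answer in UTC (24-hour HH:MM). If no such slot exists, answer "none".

10:00

Quinn → UTC: 04:45–05:15, 08:00–08:45, 09:45–10:45.
Keiko → UTC: 08:45–10:30, 10:45–12:15, 13:00–14:00.
Kira → UTC: 10:00–16:45, 18:00–19:15.
Wei → UTC: 09:45–10:30, 10:45–11:15, 12:00–14:30, 16:45–17:15.
Quinn ∩ Keiko: 09:45–10:30.
Quinn ∩ Keiko ∩ Kira: 10:00–10:30.
Quinn ∩ Keiko ∩ Kira ∩ Wei: 10:00–10:30.
Windows ≥ 30 min: 10:00–10:30.
Latest start in the last window 10:00–10:30 is 10:30 − 30 min = 10:00.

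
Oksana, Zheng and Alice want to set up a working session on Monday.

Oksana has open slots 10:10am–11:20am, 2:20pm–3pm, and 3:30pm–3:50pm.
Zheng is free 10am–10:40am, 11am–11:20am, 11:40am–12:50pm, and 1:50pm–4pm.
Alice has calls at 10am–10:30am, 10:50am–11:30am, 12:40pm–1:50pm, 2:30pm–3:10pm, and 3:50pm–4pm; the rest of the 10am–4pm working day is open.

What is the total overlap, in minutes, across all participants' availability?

Alice free within 10:00–16:00: 10:30–10:50, 11:30–12:40, 13:50–14:30, 15:10–15:50.
Oksana ∩ Zheng: 10:10–10:40, 11:00–11:20, 14:20–15:00, 15:30–15:50.
Oksana ∩ Zheng ∩ Alice: 10:30–10:40, 14:20–14:30, 15:30–15:50.
Total common minutes: 10 + 10 + 20 = 40.

40 minutes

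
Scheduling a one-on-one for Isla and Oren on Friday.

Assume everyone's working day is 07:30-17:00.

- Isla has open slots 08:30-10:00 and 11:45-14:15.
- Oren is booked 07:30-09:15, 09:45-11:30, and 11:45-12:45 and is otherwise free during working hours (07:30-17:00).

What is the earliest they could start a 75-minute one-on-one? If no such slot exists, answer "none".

12:45

Oren free within 07:30–17:00: 09:15–09:45, 11:30–11:45, 12:45–17:00.
Isla ∩ Oren: 09:15–09:45, 12:45–14:15.
Windows ≥ 75 min: 12:45–14:15.
Earliest such window starts at 12:45.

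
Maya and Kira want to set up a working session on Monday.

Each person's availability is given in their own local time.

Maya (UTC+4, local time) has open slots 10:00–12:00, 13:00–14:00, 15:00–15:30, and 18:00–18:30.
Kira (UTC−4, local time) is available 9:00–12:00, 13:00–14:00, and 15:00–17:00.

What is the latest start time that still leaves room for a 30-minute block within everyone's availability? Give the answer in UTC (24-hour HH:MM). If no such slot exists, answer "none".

Maya → UTC: 06:00–08:00, 09:00–10:00, 11:00–11:30, 14:00–14:30.
Kira → UTC: 13:00–16:00, 17:00–18:00, 19:00–21:00.
Maya ∩ Kira: 14:00–14:30.
Windows ≥ 30 min: 14:00–14:30.
Latest start in the last window 14:00–14:30 is 14:30 − 30 min = 14:00.

14:00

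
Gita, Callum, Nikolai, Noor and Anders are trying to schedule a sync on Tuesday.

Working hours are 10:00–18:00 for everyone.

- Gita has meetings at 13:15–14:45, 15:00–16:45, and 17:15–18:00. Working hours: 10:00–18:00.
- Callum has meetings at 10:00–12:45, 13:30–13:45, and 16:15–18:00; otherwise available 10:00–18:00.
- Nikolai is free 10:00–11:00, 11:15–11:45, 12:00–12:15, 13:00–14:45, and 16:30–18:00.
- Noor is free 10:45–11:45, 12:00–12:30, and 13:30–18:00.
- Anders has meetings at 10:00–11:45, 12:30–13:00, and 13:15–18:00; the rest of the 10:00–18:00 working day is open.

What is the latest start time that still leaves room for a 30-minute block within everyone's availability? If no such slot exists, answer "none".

Gita free within 10:00–18:00: 10:00–13:15, 14:45–15:00, 16:45–17:15.
Callum free within 10:00–18:00: 12:45–13:30, 13:45–16:15.
Anders free within 10:00–18:00: 11:45–12:30, 13:00–13:15.
Gita ∩ Callum: 12:45–13:15, 14:45–15:00.
Gita ∩ Callum ∩ Nikolai: 13:00–13:15.
Gita ∩ Callum ∩ Nikolai ∩ Noor: (none).
Gita ∩ Callum ∩ Nikolai ∩ Noor ∩ Anders: (none).
Windows ≥ 30 min: (none).

none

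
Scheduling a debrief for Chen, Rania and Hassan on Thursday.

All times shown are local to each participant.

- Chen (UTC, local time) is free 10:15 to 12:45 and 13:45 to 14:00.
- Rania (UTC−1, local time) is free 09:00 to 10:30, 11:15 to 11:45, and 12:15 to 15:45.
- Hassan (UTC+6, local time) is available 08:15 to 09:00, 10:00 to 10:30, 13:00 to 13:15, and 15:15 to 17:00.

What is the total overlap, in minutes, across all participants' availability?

Chen → UTC: 10:15–12:45, 13:45–14:00.
Rania → UTC: 10:00–11:30, 12:15–12:45, 13:15–16:45.
Hassan → UTC: 02:15–03:00, 04:00–04:30, 07:00–07:15, 09:15–11:00.
Chen ∩ Rania: 10:15–11:30, 12:15–12:45, 13:45–14:00.
Chen ∩ Rania ∩ Hassan: 10:15–11:00.
Total common minutes: 45.

45 minutes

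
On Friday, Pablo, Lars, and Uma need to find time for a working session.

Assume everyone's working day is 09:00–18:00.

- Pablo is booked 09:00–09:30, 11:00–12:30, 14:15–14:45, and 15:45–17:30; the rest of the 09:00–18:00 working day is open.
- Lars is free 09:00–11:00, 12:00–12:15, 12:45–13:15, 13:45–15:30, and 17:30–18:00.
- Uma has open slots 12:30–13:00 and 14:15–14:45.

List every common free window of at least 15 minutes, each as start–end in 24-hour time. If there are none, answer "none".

12:45–13:00

Pablo free within 09:00–18:00: 09:30–11:00, 12:30–14:15, 14:45–15:45, 17:30–18:00.
Pablo ∩ Lars: 09:30–11:00, 12:45–13:15, 13:45–14:15, 14:45–15:30, 17:30–18:00.
Pablo ∩ Lars ∩ Uma: 12:45–13:00.
Windows ≥ 15 min: 12:45–13:00.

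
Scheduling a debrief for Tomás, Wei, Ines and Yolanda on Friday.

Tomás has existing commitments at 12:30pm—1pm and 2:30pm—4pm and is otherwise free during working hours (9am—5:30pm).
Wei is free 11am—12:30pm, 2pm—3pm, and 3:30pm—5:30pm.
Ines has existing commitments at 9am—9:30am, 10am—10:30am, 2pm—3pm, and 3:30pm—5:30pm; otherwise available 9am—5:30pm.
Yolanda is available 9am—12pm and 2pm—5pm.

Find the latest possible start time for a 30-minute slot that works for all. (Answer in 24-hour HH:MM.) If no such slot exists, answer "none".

Tomás free within 09:00–17:30: 09:00–12:30, 13:00–14:30, 16:00–17:30.
Ines free within 09:00–17:30: 09:30–10:00, 10:30–14:00, 15:00–15:30.
Tomás ∩ Wei: 11:00–12:30, 14:00–14:30, 16:00–17:30.
Tomás ∩ Wei ∩ Ines: 11:00–12:30.
Tomás ∩ Wei ∩ Ines ∩ Yolanda: 11:00–12:00.
Windows ≥ 30 min: 11:00–12:00.
Latest start in the last window 11:00–12:00 is 12:00 − 30 min = 11:30.

11:30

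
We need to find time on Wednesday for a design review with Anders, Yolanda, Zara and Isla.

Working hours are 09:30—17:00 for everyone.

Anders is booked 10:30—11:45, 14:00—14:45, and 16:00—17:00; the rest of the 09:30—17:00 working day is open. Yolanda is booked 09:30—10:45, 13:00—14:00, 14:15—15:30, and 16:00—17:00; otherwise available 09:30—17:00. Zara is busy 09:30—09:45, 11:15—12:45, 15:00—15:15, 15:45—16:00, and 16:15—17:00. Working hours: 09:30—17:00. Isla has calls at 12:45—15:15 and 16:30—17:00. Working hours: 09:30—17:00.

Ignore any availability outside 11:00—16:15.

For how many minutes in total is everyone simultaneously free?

15 minutes

Anders free within 09:30–17:00: 09:30–10:30, 11:45–14:00, 14:45–16:00.
Yolanda free within 09:30–17:00: 10:45–13:00, 14:00–14:15, 15:30–16:00.
Zara free within 09:30–17:00: 09:45–11:15, 12:45–15:00, 15:15–15:45, 16:00–16:15.
Isla free within 09:30–17:00: 09:30–12:45, 15:15–16:30.
Anders ∩ Yolanda: 11:45–13:00, 15:30–16:00.
Anders ∩ Yolanda ∩ Zara: 12:45–13:00, 15:30–15:45.
Anders ∩ Yolanda ∩ Zara ∩ Isla: 15:30–15:45.
Restricted to 11:00–16:15: 15:30–15:45.
Total common minutes: 15.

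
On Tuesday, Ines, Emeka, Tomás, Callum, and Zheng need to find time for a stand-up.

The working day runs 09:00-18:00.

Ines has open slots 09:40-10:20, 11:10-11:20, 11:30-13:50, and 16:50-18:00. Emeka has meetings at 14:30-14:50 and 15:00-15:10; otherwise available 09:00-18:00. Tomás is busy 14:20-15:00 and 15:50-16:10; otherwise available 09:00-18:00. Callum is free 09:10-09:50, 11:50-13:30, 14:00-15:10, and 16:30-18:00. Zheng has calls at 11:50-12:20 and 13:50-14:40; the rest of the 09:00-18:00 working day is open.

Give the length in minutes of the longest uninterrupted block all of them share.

Emeka free within 09:00–18:00: 09:00–14:30, 14:50–15:00, 15:10–18:00.
Tomás free within 09:00–18:00: 09:00–14:20, 15:00–15:50, 16:10–18:00.
Zheng free within 09:00–18:00: 09:00–11:50, 12:20–13:50, 14:40–18:00.
Ines ∩ Emeka: 09:40–10:20, 11:10–11:20, 11:30–13:50, 16:50–18:00.
Ines ∩ Emeka ∩ Tomás: 09:40–10:20, 11:10–11:20, 11:30–13:50, 16:50–18:00.
Ines ∩ Emeka ∩ Tomás ∩ Callum: 09:40–09:50, 11:50–13:30, 16:50–18:00.
Ines ∩ Emeka ∩ Tomás ∩ Callum ∩ Zheng: 09:40–09:50, 12:20–13:30, 16:50–18:00.
Common window lengths: 10, 70, 70 min; longest is 70.

70 minutes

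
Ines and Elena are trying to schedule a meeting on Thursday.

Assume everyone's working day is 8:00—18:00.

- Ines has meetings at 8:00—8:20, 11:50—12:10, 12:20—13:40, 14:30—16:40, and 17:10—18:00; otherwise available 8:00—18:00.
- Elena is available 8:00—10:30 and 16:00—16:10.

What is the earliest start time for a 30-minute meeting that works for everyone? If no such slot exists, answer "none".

Ines free within 08:00–18:00: 08:20–11:50, 12:10–12:20, 13:40–14:30, 16:40–17:10.
Ines ∩ Elena: 08:20–10:30.
Windows ≥ 30 min: 08:20–10:30.
Earliest such window starts at 08:20.

08:20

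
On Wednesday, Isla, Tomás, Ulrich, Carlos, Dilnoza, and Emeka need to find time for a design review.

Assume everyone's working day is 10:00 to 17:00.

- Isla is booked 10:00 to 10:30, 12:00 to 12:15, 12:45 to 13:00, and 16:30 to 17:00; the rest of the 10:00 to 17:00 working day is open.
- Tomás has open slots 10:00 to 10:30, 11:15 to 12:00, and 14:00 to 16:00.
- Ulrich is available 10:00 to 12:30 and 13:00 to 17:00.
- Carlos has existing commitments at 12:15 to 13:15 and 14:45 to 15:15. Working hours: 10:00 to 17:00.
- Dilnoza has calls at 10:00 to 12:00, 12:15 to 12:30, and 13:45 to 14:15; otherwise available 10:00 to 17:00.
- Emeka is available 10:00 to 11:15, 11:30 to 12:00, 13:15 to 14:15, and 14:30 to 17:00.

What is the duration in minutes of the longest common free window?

45 minutes

Isla free within 10:00–17:00: 10:30–12:00, 12:15–12:45, 13:00–16:30.
Carlos free within 10:00–17:00: 10:00–12:15, 13:15–14:45, 15:15–17:00.
Dilnoza free within 10:00–17:00: 12:00–12:15, 12:30–13:45, 14:15–17:00.
Isla ∩ Tomás: 11:15–12:00, 14:00–16:00.
Isla ∩ Tomás ∩ Ulrich: 11:15–12:00, 14:00–16:00.
Isla ∩ Tomás ∩ Ulrich ∩ Carlos: 11:15–12:00, 14:00–14:45, 15:15–16:00.
Isla ∩ Tomás ∩ Ulrich ∩ Carlos ∩ Dilnoza: 14:15–14:45, 15:15–16:00.
Isla ∩ Tomás ∩ Ulrich ∩ Carlos ∩ Dilnoza ∩ Emeka: 14:30–14:45, 15:15–16:00.
Common window lengths: 15, 45 min; longest is 45.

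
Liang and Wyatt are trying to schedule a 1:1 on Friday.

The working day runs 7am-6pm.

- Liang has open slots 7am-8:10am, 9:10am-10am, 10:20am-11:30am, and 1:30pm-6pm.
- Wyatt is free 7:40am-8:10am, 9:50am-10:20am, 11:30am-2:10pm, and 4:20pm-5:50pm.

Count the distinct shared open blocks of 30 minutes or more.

3

Liang ∩ Wyatt: 07:40–08:10, 09:50–10:00, 13:30–14:10, 16:20–17:50.
Windows ≥ 30 min: 07:40–08:10, 13:30–14:10, 16:20–17:50.
That's 3 windows.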